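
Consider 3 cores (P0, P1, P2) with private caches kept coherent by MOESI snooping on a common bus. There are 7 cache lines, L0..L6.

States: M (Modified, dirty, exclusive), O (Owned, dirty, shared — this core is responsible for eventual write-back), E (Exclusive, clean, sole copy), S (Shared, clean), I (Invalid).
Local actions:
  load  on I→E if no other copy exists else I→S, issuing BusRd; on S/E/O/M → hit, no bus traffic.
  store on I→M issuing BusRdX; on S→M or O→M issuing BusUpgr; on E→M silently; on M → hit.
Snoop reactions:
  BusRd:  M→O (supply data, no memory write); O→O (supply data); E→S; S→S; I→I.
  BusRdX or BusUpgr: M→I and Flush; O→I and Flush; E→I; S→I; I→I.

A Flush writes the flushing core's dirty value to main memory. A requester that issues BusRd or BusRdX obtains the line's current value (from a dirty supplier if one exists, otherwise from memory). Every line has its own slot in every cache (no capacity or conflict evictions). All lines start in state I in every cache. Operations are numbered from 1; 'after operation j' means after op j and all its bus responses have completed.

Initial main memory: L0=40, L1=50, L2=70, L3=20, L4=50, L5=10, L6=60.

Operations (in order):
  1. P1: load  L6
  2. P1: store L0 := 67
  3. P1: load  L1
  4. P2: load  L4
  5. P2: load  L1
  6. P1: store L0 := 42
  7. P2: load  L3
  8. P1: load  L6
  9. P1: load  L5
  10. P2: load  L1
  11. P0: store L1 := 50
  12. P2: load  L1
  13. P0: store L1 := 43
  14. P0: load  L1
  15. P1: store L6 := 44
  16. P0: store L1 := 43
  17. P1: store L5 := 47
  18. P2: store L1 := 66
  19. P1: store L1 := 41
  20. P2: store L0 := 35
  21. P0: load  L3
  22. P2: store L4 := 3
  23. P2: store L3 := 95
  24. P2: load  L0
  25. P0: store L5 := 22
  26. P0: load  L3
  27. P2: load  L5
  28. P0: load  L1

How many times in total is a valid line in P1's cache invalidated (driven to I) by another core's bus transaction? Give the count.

1. P1: load  L6  bus=[BusRd]  L6: P0=I P1=E P2=I  mem[L6]=60
2. P1: store L0 := 67  bus=[BusRdX]  L0: P0=I P1=M P2=I  mem[L0]=40
3. P1: load  L1  bus=[BusRd]  L1: P0=I P1=E P2=I  mem[L1]=50
4. P2: load  L4  bus=[BusRd]  L4: P0=I P1=I P2=E  mem[L4]=50
5. P2: load  L1  bus=[BusRd]  L1: P0=I P1=S P2=S  mem[L1]=50
6. P1: store L0 := 42  bus=[-]  L0: P0=I P1=M P2=I  mem[L0]=40
7. P2: load  L3  bus=[BusRd]  L3: P0=I P1=I P2=E  mem[L3]=20
8. P1: load  L6  bus=[-]  L6: P0=I P1=E P2=I  mem[L6]=60
9. P1: load  L5  bus=[BusRd]  L5: P0=I P1=E P2=I  mem[L5]=10
10. P2: load  L1  bus=[-]  L1: P0=I P1=S P2=S  mem[L1]=50
11. P0: store L1 := 50  bus=[BusRdX]  L1: P0=M P1=I P2=I  mem[L1]=50
12. P2: load  L1  bus=[BusRd]  L1: P0=O P1=I P2=S  mem[L1]=50
13. P0: store L1 := 43  bus=[BusUpgr]  L1: P0=M P1=I P2=I  mem[L1]=50
14. P0: load  L1  bus=[-]  L1: P0=M P1=I P2=I  mem[L1]=50
15. P1: store L6 := 44  bus=[-]  L6: P0=I P1=M P2=I  mem[L6]=60
16. P0: store L1 := 43  bus=[-]  L1: P0=M P1=I P2=I  mem[L1]=50
17. P1: store L5 := 47  bus=[-]  L5: P0=I P1=M P2=I  mem[L5]=10
18. P2: store L1 := 66  bus=[BusRdX,Flush]  L1: P0=I P1=I P2=M  mem[L1]=43
19. P1: store L1 := 41  bus=[BusRdX,Flush]  L1: P0=I P1=M P2=I  mem[L1]=66
20. P2: store L0 := 35  bus=[BusRdX,Flush]  L0: P0=I P1=I P2=M  mem[L0]=42
21. P0: load  L3  bus=[BusRd]  L3: P0=S P1=I P2=S  mem[L3]=20
22. P2: store L4 := 3  bus=[-]  L4: P0=I P1=I P2=M  mem[L4]=50
23. P2: store L3 := 95  bus=[BusUpgr]  L3: P0=I P1=I P2=M  mem[L3]=20
24. P2: load  L0  bus=[-]  L0: P0=I P1=I P2=M  mem[L0]=42
25. P0: store L5 := 22  bus=[BusRdX,Flush]  L5: P0=M P1=I P2=I  mem[L5]=47
26. P0: load  L3  bus=[BusRd]  L3: P0=S P1=I P2=O  mem[L3]=20
27. P2: load  L5  bus=[BusRd]  L5: P0=O P1=I P2=S  mem[L5]=47
28. P0: load  L1  bus=[BusRd]  L1: P0=S P1=O P2=I  mem[L1]=66

invalidations = 3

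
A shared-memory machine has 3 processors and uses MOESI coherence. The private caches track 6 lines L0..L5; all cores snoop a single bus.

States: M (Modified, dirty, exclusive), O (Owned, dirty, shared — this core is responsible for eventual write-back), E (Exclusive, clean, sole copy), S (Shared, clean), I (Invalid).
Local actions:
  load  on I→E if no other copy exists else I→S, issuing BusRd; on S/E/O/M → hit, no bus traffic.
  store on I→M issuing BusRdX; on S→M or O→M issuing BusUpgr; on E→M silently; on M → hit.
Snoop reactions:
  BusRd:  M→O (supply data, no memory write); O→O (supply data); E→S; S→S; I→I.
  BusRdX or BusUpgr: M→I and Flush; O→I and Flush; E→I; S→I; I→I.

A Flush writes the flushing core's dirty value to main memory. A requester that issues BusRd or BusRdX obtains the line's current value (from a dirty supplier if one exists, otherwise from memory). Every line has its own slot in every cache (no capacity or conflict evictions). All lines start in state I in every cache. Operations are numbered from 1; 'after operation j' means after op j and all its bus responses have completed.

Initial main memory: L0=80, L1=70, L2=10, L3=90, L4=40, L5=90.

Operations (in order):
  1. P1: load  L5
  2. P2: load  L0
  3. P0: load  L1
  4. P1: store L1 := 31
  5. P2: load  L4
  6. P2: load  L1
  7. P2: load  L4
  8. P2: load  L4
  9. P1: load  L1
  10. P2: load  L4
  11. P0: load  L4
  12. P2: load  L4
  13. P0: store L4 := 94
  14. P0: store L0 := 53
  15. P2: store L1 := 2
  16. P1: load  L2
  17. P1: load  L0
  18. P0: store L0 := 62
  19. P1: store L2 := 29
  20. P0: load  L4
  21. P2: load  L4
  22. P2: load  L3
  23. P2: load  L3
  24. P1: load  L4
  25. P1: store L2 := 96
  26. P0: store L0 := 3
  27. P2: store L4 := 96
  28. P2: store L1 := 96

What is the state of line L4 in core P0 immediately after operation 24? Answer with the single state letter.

state = O

step 1: P1: load  L5  ⟶  IEI  (L5)  txn=BusRd  M[L5]=90
step 2: P2: load  L0  ⟶  IIE  (L0)  txn=BusRd  M[L0]=80
step 3: P0: load  L1  ⟶  EII  (L1)  txn=BusRd  M[L1]=70
step 4: P1: store L1 := 31  ⟶  IMI  (L1)  txn=BusRdX  M[L1]=70
step 5: P2: load  L4  ⟶  IIE  (L4)  txn=BusRd  M[L4]=40
step 6: P2: load  L1  ⟶  IOS  (L1)  txn=BusRd  M[L1]=70
step 7: P2: load  L4  ⟶  IIE  (L4)  txn=∅  M[L4]=40
step 8: P2: load  L4  ⟶  IIE  (L4)  txn=∅  M[L4]=40
step 9: P1: load  L1  ⟶  IOS  (L1)  txn=∅  M[L1]=70
step 10: P2: load  L4  ⟶  IIE  (L4)  txn=∅  M[L4]=40
step 11: P0: load  L4  ⟶  SIS  (L4)  txn=BusRd  M[L4]=40
step 12: P2: load  L4  ⟶  SIS  (L4)  txn=∅  M[L4]=40
step 13: P0: store L4 := 94  ⟶  MII  (L4)  txn=BusUpgr  M[L4]=40
step 14: P0: store L0 := 53  ⟶  MII  (L0)  txn=BusRdX  M[L0]=80
step 15: P2: store L1 := 2  ⟶  IIM  (L1)  txn=BusUpgr+Flush  M[L1]=31
step 16: P1: load  L2  ⟶  IEI  (L2)  txn=BusRd  M[L2]=10
step 17: P1: load  L0  ⟶  OSI  (L0)  txn=BusRd  M[L0]=80
step 18: P0: store L0 := 62  ⟶  MII  (L0)  txn=BusUpgr  M[L0]=80
step 19: P1: store L2 := 29  ⟶  IMI  (L2)  txn=∅  M[L2]=10
step 20: P0: load  L4  ⟶  MII  (L4)  txn=∅  M[L4]=40
step 21: P2: load  L4  ⟶  OIS  (L4)  txn=BusRd  M[L4]=40
step 22: P2: load  L3  ⟶  IIE  (L3)  txn=BusRd  M[L3]=90
step 23: P2: load  L3  ⟶  IIE  (L3)  txn=∅  M[L3]=90
step 24: P1: load  L4  ⟶  OSS  (L4)  txn=BusRd  M[L4]=40
step 25: P1: store L2 := 96  ⟶  IMI  (L2)  txn=∅  M[L2]=10
step 26: P0: store L0 := 3  ⟶  MII  (L0)  txn=∅  M[L0]=80
step 27: P2: store L4 := 96  ⟶  IIM  (L4)  txn=BusUpgr+Flush  M[L4]=94
step 28: P2: store L1 := 96  ⟶  IIM  (L1)  txn=∅  M[L1]=31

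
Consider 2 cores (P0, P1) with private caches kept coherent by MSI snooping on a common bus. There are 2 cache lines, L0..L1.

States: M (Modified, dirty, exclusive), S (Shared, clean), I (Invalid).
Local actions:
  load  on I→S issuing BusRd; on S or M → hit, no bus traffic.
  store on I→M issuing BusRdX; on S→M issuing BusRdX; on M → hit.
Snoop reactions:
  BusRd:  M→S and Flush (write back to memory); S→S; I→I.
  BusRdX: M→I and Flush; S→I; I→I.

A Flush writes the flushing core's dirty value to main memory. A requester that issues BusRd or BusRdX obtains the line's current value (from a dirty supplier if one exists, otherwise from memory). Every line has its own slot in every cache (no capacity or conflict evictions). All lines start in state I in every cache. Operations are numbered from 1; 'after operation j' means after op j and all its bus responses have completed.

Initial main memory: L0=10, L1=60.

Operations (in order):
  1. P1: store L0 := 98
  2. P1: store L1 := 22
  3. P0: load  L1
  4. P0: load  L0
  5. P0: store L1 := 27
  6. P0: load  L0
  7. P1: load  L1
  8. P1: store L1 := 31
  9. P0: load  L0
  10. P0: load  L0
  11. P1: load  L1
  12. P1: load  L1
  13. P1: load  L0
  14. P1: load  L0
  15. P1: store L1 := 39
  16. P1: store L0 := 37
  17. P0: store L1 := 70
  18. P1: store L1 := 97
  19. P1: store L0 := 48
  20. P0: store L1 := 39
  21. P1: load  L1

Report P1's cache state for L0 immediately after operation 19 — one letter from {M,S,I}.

step 1: P1: store L0 := 98  ⟶  IM  (L0)  txn=BusRdX  M[L0]=10
step 2: P1: store L1 := 22  ⟶  IM  (L1)  txn=BusRdX  M[L1]=60
step 3: P0: load  L1  ⟶  SS  (L1)  txn=BusRd+Flush  M[L1]=22
step 4: P0: load  L0  ⟶  SS  (L0)  txn=BusRd+Flush  M[L0]=98
step 5: P0: store L1 := 27  ⟶  MI  (L1)  txn=BusRdX  M[L1]=22
step 6: P0: load  L0  ⟶  SS  (L0)  txn=∅  M[L0]=98
step 7: P1: load  L1  ⟶  SS  (L1)  txn=BusRd+Flush  M[L1]=27
step 8: P1: store L1 := 31  ⟶  IM  (L1)  txn=BusRdX  M[L1]=27
step 9: P0: load  L0  ⟶  SS  (L0)  txn=∅  M[L0]=98
step 10: P0: load  L0  ⟶  SS  (L0)  txn=∅  M[L0]=98
step 11: P1: load  L1  ⟶  IM  (L1)  txn=∅  M[L1]=27
step 12: P1: load  L1  ⟶  IM  (L1)  txn=∅  M[L1]=27
step 13: P1: load  L0  ⟶  SS  (L0)  txn=∅  M[L0]=98
step 14: P1: load  L0  ⟶  SS  (L0)  txn=∅  M[L0]=98
step 15: P1: store L1 := 39  ⟶  IM  (L1)  txn=∅  M[L1]=27
step 16: P1: store L0 := 37  ⟶  IM  (L0)  txn=BusRdX  M[L0]=98
step 17: P0: store L1 := 70  ⟶  MI  (L1)  txn=BusRdX+Flush  M[L1]=39
step 18: P1: store L1 := 97  ⟶  IM  (L1)  txn=BusRdX+Flush  M[L1]=70
step 19: P1: store L0 := 48  ⟶  IM  (L0)  txn=∅  M[L0]=98
step 20: P0: store L1 := 39  ⟶  MI  (L1)  txn=BusRdX+Flush  M[L1]=97
step 21: P1: load  L1  ⟶  SS  (L1)  txn=BusRd+Flush  M[L1]=39

state = M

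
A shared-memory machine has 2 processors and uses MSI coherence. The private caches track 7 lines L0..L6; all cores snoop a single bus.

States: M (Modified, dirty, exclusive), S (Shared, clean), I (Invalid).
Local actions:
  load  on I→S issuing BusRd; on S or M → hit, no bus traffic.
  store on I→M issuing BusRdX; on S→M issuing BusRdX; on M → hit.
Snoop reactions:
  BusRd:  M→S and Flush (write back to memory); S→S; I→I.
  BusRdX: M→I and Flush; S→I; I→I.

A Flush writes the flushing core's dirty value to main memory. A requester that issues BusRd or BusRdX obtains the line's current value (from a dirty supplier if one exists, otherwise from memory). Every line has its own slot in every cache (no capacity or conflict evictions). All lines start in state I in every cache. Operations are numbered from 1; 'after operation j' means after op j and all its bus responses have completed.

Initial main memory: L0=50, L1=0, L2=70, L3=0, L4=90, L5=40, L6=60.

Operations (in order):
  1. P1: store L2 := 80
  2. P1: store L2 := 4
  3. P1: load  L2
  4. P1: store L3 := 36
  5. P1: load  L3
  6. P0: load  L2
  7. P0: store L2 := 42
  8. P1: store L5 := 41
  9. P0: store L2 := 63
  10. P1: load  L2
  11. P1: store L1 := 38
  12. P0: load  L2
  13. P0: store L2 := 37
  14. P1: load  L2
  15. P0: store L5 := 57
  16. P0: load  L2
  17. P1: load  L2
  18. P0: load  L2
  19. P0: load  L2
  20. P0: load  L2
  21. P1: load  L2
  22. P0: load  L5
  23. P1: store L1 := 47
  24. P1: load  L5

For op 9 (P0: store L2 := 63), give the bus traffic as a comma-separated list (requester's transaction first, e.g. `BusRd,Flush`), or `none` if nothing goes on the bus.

1. P1: store L2 := 80  bus=[BusRdX]  L2: P0=I P1=M  mem[L2]=70
2. P1: store L2 := 4  bus=[-]  L2: P0=I P1=M  mem[L2]=70
3. P1: load  L2  bus=[-]  L2: P0=I P1=M  mem[L2]=70
4. P1: store L3 := 36  bus=[BusRdX]  L3: P0=I P1=M  mem[L3]=0
5. P1: load  L3  bus=[-]  L3: P0=I P1=M  mem[L3]=0
6. P0: load  L2  bus=[BusRd,Flush]  L2: P0=S P1=S  mem[L2]=4
7. P0: store L2 := 42  bus=[BusRdX]  L2: P0=M P1=I  mem[L2]=4
8. P1: store L5 := 41  bus=[BusRdX]  L5: P0=I P1=M  mem[L5]=40
9. P0: store L2 := 63  bus=[-]  L2: P0=M P1=I  mem[L2]=4
10. P1: load  L2  bus=[BusRd,Flush]  L2: P0=S P1=S  mem[L2]=63
11. P1: store L1 := 38  bus=[BusRdX]  L1: P0=I P1=M  mem[L1]=0
12. P0: load  L2  bus=[-]  L2: P0=S P1=S  mem[L2]=63
13. P0: store L2 := 37  bus=[BusRdX]  L2: P0=M P1=I  mem[L2]=63
14. P1: load  L2  bus=[BusRd,Flush]  L2: P0=S P1=S  mem[L2]=37
15. P0: store L5 := 57  bus=[BusRdX,Flush]  L5: P0=M P1=I  mem[L5]=41
16. P0: load  L2  bus=[-]  L2: P0=S P1=S  mem[L2]=37
17. P1: load  L2  bus=[-]  L2: P0=S P1=S  mem[L2]=37
18. P0: load  L2  bus=[-]  L2: P0=S P1=S  mem[L2]=37
19. P0: load  L2  bus=[-]  L2: P0=S P1=S  mem[L2]=37
20. P0: load  L2  bus=[-]  L2: P0=S P1=S  mem[L2]=37
21. P1: load  L2  bus=[-]  L2: P0=S P1=S  mem[L2]=37
22. P0: load  L5  bus=[-]  L5: P0=M P1=I  mem[L5]=41
23. P1: store L1 := 47  bus=[-]  L1: P0=I P1=M  mem[L1]=0
24. P1: load  L5  bus=[BusRd,Flush]  L5: P0=S P1=S  mem[L5]=57

bus = none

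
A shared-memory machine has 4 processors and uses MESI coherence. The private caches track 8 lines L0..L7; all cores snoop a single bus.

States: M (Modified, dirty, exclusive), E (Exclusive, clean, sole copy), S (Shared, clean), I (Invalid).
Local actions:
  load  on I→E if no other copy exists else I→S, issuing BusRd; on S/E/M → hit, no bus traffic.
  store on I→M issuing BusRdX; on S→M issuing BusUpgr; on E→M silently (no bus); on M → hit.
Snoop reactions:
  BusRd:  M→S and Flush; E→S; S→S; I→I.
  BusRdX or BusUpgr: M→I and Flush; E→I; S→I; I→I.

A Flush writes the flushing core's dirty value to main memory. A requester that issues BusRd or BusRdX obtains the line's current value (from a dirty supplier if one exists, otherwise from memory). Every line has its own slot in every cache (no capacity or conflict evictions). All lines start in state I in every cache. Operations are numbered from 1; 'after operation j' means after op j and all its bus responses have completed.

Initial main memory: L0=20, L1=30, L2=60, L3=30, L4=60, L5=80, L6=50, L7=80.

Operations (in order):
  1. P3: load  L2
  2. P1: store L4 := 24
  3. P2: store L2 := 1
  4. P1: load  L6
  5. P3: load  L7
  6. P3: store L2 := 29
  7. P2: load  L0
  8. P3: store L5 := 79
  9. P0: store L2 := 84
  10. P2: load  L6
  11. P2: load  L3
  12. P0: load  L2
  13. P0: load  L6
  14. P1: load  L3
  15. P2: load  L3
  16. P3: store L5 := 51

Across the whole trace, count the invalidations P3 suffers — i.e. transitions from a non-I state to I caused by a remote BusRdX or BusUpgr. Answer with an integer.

invalidations = 2

step 1: P3: load  L2  ⟶  IIIE  (L2)  txn=BusRd  M[L2]=60
step 2: P1: store L4 := 24  ⟶  IMII  (L4)  txn=BusRdX  M[L4]=60
step 3: P2: store L2 := 1  ⟶  IIMI  (L2)  txn=BusRdX  M[L2]=60
step 4: P1: load  L6  ⟶  IEII  (L6)  txn=BusRd  M[L6]=50
step 5: P3: load  L7  ⟶  IIIE  (L7)  txn=BusRd  M[L7]=80
step 6: P3: store L2 := 29  ⟶  IIIM  (L2)  txn=BusRdX+Flush  M[L2]=1
step 7: P2: load  L0  ⟶  IIEI  (L0)  txn=BusRd  M[L0]=20
step 8: P3: store L5 := 79  ⟶  IIIM  (L5)  txn=BusRdX  M[L5]=80
step 9: P0: store L2 := 84  ⟶  MIII  (L2)  txn=BusRdX+Flush  M[L2]=29
step 10: P2: load  L6  ⟶  ISSI  (L6)  txn=BusRd  M[L6]=50
step 11: P2: load  L3  ⟶  IIEI  (L3)  txn=BusRd  M[L3]=30
step 12: P0: load  L2  ⟶  MIII  (L2)  txn=∅  M[L2]=29
step 13: P0: load  L6  ⟶  SSSI  (L6)  txn=BusRd  M[L6]=50
step 14: P1: load  L3  ⟶  ISSI  (L3)  txn=BusRd  M[L3]=30
step 15: P2: load  L3  ⟶  ISSI  (L3)  txn=∅  M[L3]=30
step 16: P3: store L5 := 51  ⟶  IIIM  (L5)  txn=∅  M[L5]=80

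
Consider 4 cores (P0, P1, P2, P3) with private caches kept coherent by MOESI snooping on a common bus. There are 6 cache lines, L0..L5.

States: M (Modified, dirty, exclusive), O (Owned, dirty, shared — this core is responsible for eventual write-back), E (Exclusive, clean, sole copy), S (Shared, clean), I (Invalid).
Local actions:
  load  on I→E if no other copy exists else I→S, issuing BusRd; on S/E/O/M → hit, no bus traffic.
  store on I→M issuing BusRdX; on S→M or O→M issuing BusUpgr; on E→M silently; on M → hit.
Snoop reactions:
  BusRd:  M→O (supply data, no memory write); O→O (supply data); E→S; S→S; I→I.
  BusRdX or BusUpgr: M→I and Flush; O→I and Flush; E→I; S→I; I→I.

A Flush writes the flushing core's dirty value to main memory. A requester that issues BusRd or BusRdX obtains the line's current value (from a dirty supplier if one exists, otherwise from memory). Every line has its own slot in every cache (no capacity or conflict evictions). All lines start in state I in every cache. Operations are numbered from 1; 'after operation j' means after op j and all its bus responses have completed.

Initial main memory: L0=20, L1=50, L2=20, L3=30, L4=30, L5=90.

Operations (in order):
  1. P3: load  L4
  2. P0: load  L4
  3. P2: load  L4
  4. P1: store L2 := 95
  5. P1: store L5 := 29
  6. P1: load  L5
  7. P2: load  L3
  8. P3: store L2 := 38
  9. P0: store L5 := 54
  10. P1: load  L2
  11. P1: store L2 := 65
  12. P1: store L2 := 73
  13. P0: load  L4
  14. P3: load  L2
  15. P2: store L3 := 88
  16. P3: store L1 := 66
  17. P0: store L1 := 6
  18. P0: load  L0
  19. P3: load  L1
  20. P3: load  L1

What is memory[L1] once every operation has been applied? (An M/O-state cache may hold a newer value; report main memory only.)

[1] P3: load  L4 | P0:I, P1:I, P2:I, P3:E(30) | bus: BusRd
[2] P0: load  L4 | P0:S(30), P1:I, P2:I, P3:S(30) | bus: BusRd
[3] P2: load  L4 | P0:S(30), P1:I, P2:S(30), P3:S(30) | bus: BusRd
[4] P1: store L2 := 95 | P0:I, P1:M(95), P2:I, P3:I | bus: BusRdX
[5] P1: store L5 := 29 | P0:I, P1:M(29), P2:I, P3:I | bus: BusRdX
[6] P1: load  L5 | P0:I, P1:M(29), P2:I, P3:I | bus: none
[7] P2: load  L3 | P0:I, P1:I, P2:E(30), P3:I | bus: BusRd
[8] P3: store L2 := 38 | P0:I, P1:I, P2:I, P3:M(38) | bus: BusRdX,Flush
[9] P0: store L5 := 54 | P0:M(54), P1:I, P2:I, P3:I | bus: BusRdX,Flush
[10] P1: load  L2 | P0:I, P1:S(38), P2:I, P3:O(38) | bus: BusRd
[11] P1: store L2 := 65 | P0:I, P1:M(65), P2:I, P3:I | bus: BusUpgr,Flush
[12] P1: store L2 := 73 | P0:I, P1:M(73), P2:I, P3:I | bus: none
[13] P0: load  L4 | P0:S(30), P1:I, P2:S(30), P3:S(30) | bus: none
[14] P3: load  L2 | P0:I, P1:O(73), P2:I, P3:S(73) | bus: BusRd
[15] P2: store L3 := 88 | P0:I, P1:I, P2:M(88), P3:I | bus: none
[16] P3: store L1 := 66 | P0:I, P1:I, P2:I, P3:M(66) | bus: BusRdX
[17] P0: store L1 := 6 | P0:M(6), P1:I, P2:I, P3:I | bus: BusRdX,Flush
[18] P0: load  L0 | P0:E(20), P1:I, P2:I, P3:I | bus: BusRd
[19] P3: load  L1 | P0:O(6), P1:I, P2:I, P3:S(6) | bus: BusRd
[20] P3: load  L1 | P0:O(6), P1:I, P2:I, P3:S(6) | bus: none

memory[L1] = 66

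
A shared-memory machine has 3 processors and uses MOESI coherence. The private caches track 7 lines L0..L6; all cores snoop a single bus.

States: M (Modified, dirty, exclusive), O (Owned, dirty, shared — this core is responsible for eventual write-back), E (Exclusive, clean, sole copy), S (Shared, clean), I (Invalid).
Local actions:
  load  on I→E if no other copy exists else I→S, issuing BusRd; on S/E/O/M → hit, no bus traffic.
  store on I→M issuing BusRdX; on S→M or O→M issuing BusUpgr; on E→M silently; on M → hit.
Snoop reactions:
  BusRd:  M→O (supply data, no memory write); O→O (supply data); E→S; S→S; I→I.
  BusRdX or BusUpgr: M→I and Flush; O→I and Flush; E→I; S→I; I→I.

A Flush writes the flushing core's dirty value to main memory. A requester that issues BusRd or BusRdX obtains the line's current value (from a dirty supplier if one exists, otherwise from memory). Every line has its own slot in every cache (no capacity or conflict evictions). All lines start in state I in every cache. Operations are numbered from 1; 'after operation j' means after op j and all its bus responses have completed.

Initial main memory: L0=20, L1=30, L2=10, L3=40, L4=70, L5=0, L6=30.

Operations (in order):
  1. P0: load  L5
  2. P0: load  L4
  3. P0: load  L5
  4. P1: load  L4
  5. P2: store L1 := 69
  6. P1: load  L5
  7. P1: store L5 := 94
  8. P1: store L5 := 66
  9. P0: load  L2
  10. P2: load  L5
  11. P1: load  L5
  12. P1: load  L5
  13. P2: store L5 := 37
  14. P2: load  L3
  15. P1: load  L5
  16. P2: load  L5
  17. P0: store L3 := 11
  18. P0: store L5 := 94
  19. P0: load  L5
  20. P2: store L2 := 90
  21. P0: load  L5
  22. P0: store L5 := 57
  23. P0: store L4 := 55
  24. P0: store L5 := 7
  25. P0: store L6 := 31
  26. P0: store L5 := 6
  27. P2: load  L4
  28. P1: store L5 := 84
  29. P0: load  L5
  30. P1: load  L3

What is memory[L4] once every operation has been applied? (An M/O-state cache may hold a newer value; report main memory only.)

step 1: P0: load  L5  ⟶  EII  (L5)  txn=BusRd  M[L5]=0
step 2: P0: load  L4  ⟶  EII  (L4)  txn=BusRd  M[L4]=70
step 3: P0: load  L5  ⟶  EII  (L5)  txn=∅  M[L5]=0
step 4: P1: load  L4  ⟶  SSI  (L4)  txn=BusRd  M[L4]=70
step 5: P2: store L1 := 69  ⟶  IIM  (L1)  txn=BusRdX  M[L1]=30
step 6: P1: load  L5  ⟶  SSI  (L5)  txn=BusRd  M[L5]=0
step 7: P1: store L5 := 94  ⟶  IMI  (L5)  txn=BusUpgr  M[L5]=0
step 8: P1: store L5 := 66  ⟶  IMI  (L5)  txn=∅  M[L5]=0
step 9: P0: load  L2  ⟶  EII  (L2)  txn=BusRd  M[L2]=10
step 10: P2: load  L5  ⟶  IOS  (L5)  txn=BusRd  M[L5]=0
step 11: P1: load  L5  ⟶  IOS  (L5)  txn=∅  M[L5]=0
step 12: P1: load  L5  ⟶  IOS  (L5)  txn=∅  M[L5]=0
step 13: P2: store L5 := 37  ⟶  IIM  (L5)  txn=BusUpgr+Flush  M[L5]=66
step 14: P2: load  L3  ⟶  IIE  (L3)  txn=BusRd  M[L3]=40
step 15: P1: load  L5  ⟶  ISO  (L5)  txn=BusRd  M[L5]=66
step 16: P2: load  L5  ⟶  ISO  (L5)  txn=∅  M[L5]=66
step 17: P0: store L3 := 11  ⟶  MII  (L3)  txn=BusRdX  M[L3]=40
step 18: P0: store L5 := 94  ⟶  MII  (L5)  txn=BusRdX+Flush  M[L5]=37
step 19: P0: load  L5  ⟶  MII  (L5)  txn=∅  M[L5]=37
step 20: P2: store L2 := 90  ⟶  IIM  (L2)  txn=BusRdX  M[L2]=10
step 21: P0: load  L5  ⟶  MII  (L5)  txn=∅  M[L5]=37
step 22: P0: store L5 := 57  ⟶  MII  (L5)  txn=∅  M[L5]=37
step 23: P0: store L4 := 55  ⟶  MII  (L4)  txn=BusUpgr  M[L4]=70
step 24: P0: store L5 := 7  ⟶  MII  (L5)  txn=∅  M[L5]=37
step 25: P0: store L6 := 31  ⟶  MII  (L6)  txn=BusRdX  M[L6]=30
step 26: P0: store L5 := 6  ⟶  MII  (L5)  txn=∅  M[L5]=37
step 27: P2: load  L4  ⟶  OIS  (L4)  txn=BusRd  M[L4]=70
step 28: P1: store L5 := 84  ⟶  IMI  (L5)  txn=BusRdX+Flush  M[L5]=6
step 29: P0: load  L5  ⟶  SOI  (L5)  txn=BusRd  M[L5]=6
step 30: P1: load  L3  ⟶  OSI  (L3)  txn=BusRd  M[L3]=40

memory[L4] = 70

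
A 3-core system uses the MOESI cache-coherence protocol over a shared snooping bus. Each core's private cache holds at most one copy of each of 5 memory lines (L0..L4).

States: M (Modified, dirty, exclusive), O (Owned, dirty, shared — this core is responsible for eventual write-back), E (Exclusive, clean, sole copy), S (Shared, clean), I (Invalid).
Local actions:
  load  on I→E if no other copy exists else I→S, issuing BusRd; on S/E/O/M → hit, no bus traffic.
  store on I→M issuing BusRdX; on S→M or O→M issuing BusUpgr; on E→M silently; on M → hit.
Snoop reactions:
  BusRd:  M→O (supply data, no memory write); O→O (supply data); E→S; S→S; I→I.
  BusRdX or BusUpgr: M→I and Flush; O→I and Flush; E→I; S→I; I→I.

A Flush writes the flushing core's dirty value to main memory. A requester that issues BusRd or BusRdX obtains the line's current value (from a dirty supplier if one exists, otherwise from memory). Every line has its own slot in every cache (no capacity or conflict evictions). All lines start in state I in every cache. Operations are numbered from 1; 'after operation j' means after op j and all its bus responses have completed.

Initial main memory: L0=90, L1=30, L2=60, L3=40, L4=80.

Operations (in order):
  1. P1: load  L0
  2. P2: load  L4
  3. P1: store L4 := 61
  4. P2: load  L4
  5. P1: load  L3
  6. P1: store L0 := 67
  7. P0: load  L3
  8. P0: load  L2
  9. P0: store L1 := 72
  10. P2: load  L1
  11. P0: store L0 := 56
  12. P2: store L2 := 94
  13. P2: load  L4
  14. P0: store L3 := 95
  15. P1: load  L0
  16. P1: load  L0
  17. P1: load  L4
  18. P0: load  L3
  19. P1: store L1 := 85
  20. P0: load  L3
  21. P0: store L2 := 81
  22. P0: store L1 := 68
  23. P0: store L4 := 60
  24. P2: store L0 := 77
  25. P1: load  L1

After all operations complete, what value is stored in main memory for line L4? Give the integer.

memory[L4] = 61

step 1: P1: load  L0  ⟶  IEI  (L0)  txn=BusRd  M[L0]=90
step 2: P2: load  L4  ⟶  IIE  (L4)  txn=BusRd  M[L4]=80
step 3: P1: store L4 := 61  ⟶  IMI  (L4)  txn=BusRdX  M[L4]=80
step 4: P2: load  L4  ⟶  IOS  (L4)  txn=BusRd  M[L4]=80
step 5: P1: load  L3  ⟶  IEI  (L3)  txn=BusRd  M[L3]=40
step 6: P1: store L0 := 67  ⟶  IMI  (L0)  txn=∅  M[L0]=90
step 7: P0: load  L3  ⟶  SSI  (L3)  txn=BusRd  M[L3]=40
step 8: P0: load  L2  ⟶  EII  (L2)  txn=BusRd  M[L2]=60
step 9: P0: store L1 := 72  ⟶  MII  (L1)  txn=BusRdX  M[L1]=30
step 10: P2: load  L1  ⟶  OIS  (L1)  txn=BusRd  M[L1]=30
step 11: P0: store L0 := 56  ⟶  MII  (L0)  txn=BusRdX+Flush  M[L0]=67
step 12: P2: store L2 := 94  ⟶  IIM  (L2)  txn=BusRdX  M[L2]=60
step 13: P2: load  L4  ⟶  IOS  (L4)  txn=∅  M[L4]=80
step 14: P0: store L3 := 95  ⟶  MII  (L3)  txn=BusUpgr  M[L3]=40
step 15: P1: load  L0  ⟶  OSI  (L0)  txn=BusRd  M[L0]=67
step 16: P1: load  L0  ⟶  OSI  (L0)  txn=∅  M[L0]=67
step 17: P1: load  L4  ⟶  IOS  (L4)  txn=∅  M[L4]=80
step 18: P0: load  L3  ⟶  MII  (L3)  txn=∅  M[L3]=40
step 19: P1: store L1 := 85  ⟶  IMI  (L1)  txn=BusRdX+Flush  M[L1]=72
step 20: P0: load  L3  ⟶  MII  (L3)  txn=∅  M[L3]=40
step 21: P0: store L2 := 81  ⟶  MII  (L2)  txn=BusRdX+Flush  M[L2]=94
step 22: P0: store L1 := 68  ⟶  MII  (L1)  txn=BusRdX+Flush  M[L1]=85
step 23: P0: store L4 := 60  ⟶  MII  (L4)  txn=BusRdX+Flush  M[L4]=61
step 24: P2: store L0 := 77  ⟶  IIM  (L0)  txn=BusRdX+Flush  M[L0]=56
step 25: P1: load  L1  ⟶  OSI  (L1)  txn=BusRd  M[L1]=85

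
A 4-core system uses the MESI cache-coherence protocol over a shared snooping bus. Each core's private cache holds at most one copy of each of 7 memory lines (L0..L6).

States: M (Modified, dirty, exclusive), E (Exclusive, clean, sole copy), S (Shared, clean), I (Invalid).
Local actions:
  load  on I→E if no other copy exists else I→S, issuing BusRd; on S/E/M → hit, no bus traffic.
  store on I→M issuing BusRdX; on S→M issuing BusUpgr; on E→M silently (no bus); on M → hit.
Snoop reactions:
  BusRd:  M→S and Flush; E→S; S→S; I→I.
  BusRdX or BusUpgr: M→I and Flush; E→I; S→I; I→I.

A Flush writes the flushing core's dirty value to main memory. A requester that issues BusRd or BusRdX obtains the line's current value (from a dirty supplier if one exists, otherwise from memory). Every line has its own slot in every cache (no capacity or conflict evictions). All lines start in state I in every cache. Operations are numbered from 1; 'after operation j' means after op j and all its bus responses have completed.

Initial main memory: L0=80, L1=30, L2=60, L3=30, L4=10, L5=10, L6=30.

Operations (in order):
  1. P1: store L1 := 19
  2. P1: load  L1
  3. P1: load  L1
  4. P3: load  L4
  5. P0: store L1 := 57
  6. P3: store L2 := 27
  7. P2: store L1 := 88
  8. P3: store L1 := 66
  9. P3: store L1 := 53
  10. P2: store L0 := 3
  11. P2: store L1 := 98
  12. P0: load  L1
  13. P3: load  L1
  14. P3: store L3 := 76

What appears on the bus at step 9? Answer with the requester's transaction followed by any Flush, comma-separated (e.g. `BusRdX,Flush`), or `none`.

bus = none

1. P1: store L1 := 19  bus=[BusRdX]  L1: P0=I P1=M P2=I P3=I  mem[L1]=30
2. P1: load  L1  bus=[-]  L1: P0=I P1=M P2=I P3=I  mem[L1]=30
3. P1: load  L1  bus=[-]  L1: P0=I P1=M P2=I P3=I  mem[L1]=30
4. P3: load  L4  bus=[BusRd]  L4: P0=I P1=I P2=I P3=E  mem[L4]=10
5. P0: store L1 := 57  bus=[BusRdX,Flush]  L1: P0=M P1=I P2=I P3=I  mem[L1]=19
6. P3: store L2 := 27  bus=[BusRdX]  L2: P0=I P1=I P2=I P3=M  mem[L2]=60
7. P2: store L1 := 88  bus=[BusRdX,Flush]  L1: P0=I P1=I P2=M P3=I  mem[L1]=57
8. P3: store L1 := 66  bus=[BusRdX,Flush]  L1: P0=I P1=I P2=I P3=M  mem[L1]=88
9. P3: store L1 := 53  bus=[-]  L1: P0=I P1=I P2=I P3=M  mem[L1]=88
10. P2: store L0 := 3  bus=[BusRdX]  L0: P0=I P1=I P2=M P3=I  mem[L0]=80
11. P2: store L1 := 98  bus=[BusRdX,Flush]  L1: P0=I P1=I P2=M P3=I  mem[L1]=53
12. P0: load  L1  bus=[BusRd,Flush]  L1: P0=S P1=I P2=S P3=I  mem[L1]=98
13. P3: load  L1  bus=[BusRd]  L1: P0=S P1=I P2=S P3=S  mem[L1]=98
14. P3: store L3 := 76  bus=[BusRdX]  L3: P0=I P1=I P2=I P3=M  mem[L3]=30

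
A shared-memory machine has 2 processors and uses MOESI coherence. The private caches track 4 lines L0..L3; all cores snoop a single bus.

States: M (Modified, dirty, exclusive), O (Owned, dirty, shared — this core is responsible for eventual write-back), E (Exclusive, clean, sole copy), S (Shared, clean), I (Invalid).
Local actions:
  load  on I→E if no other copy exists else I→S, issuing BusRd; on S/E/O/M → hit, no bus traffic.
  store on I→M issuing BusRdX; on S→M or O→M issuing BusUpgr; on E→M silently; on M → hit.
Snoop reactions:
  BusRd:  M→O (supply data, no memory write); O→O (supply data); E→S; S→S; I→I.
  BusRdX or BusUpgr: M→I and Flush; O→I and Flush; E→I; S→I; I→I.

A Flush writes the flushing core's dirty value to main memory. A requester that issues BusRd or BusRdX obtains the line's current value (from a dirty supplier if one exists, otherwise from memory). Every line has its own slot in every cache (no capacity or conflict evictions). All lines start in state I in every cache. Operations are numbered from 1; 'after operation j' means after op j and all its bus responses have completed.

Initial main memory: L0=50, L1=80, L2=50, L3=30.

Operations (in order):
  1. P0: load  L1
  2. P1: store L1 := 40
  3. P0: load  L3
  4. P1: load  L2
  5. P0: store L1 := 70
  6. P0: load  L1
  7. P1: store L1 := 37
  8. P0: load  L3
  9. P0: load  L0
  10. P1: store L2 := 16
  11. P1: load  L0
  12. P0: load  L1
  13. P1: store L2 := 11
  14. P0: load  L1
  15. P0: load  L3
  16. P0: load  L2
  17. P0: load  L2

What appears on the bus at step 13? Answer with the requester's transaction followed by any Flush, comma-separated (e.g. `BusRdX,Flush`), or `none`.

1. P0: load  L1  bus=[BusRd]  L1: P0=E P1=I  mem[L1]=80
2. P1: store L1 := 40  bus=[BusRdX]  L1: P0=I P1=M  mem[L1]=80
3. P0: load  L3  bus=[BusRd]  L3: P0=E P1=I  mem[L3]=30
4. P1: load  L2  bus=[BusRd]  L2: P0=I P1=E  mem[L2]=50
5. P0: store L1 := 70  bus=[BusRdX,Flush]  L1: P0=M P1=I  mem[L1]=40
6. P0: load  L1  bus=[-]  L1: P0=M P1=I  mem[L1]=40
7. P1: store L1 := 37  bus=[BusRdX,Flush]  L1: P0=I P1=M  mem[L1]=70
8. P0: load  L3  bus=[-]  L3: P0=E P1=I  mem[L3]=30
9. P0: load  L0  bus=[BusRd]  L0: P0=E P1=I  mem[L0]=50
10. P1: store L2 := 16  bus=[-]  L2: P0=I P1=M  mem[L2]=50
11. P1: load  L0  bus=[BusRd]  L0: P0=S P1=S  mem[L0]=50
12. P0: load  L1  bus=[BusRd]  L1: P0=S P1=O  mem[L1]=70
13. P1: store L2 := 11  bus=[-]  L2: P0=I P1=M  mem[L2]=50
14. P0: load  L1  bus=[-]  L1: P0=S P1=O  mem[L1]=70
15. P0: load  L3  bus=[-]  L3: P0=E P1=I  mem[L3]=30
16. P0: load  L2  bus=[BusRd]  L2: P0=S P1=O  mem[L2]=50
17. P0: load  L2  bus=[-]  L2: P0=S P1=O  mem[L2]=50

bus = none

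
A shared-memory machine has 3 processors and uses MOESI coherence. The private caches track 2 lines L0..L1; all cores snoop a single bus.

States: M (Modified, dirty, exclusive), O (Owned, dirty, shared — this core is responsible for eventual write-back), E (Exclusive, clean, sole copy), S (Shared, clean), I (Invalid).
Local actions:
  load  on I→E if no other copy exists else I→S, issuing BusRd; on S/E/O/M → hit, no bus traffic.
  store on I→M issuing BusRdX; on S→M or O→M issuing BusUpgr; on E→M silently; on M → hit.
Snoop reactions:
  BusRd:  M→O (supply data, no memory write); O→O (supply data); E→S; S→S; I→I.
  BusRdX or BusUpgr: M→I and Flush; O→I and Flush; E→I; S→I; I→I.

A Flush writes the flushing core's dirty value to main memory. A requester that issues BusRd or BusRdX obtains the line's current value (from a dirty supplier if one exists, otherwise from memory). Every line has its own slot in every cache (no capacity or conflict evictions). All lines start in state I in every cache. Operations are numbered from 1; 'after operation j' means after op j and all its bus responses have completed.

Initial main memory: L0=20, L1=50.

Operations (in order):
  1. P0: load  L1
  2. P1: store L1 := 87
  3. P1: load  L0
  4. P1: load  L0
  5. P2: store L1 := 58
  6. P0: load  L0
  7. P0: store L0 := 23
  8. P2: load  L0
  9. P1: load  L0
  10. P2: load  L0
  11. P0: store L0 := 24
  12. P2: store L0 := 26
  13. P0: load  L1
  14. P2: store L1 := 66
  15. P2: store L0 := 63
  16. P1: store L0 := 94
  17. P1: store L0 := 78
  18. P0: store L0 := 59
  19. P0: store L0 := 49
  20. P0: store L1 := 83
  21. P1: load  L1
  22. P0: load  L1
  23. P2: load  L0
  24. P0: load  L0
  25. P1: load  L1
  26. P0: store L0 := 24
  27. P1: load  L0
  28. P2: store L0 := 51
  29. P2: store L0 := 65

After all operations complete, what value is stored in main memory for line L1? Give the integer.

memory[L1] = 66

  op1 P0: load  L1 → E/I/I on L1; bus BusRd; mem=50
  op2 P1: store L1 := 87 → I/M/I on L1; bus BusRdX; mem=50
  op3 P1: load  L0 → I/E/I on L0; bus BusRd; mem=20
  op4 P1: load  L0 → I/E/I on L0; bus (none); mem=20
  op5 P2: store L1 := 58 → I/I/M on L1; bus BusRdX Flush; mem=87
  op6 P0: load  L0 → S/S/I on L0; bus BusRd; mem=20
  op7 P0: store L0 := 23 → M/I/I on L0; bus BusUpgr; mem=20
  op8 P2: load  L0 → O/I/S on L0; bus BusRd; mem=20
  op9 P1: load  L0 → O/S/S on L0; bus BusRd; mem=20
  op10 P2: load  L0 → O/S/S on L0; bus (none); mem=20
  op11 P0: store L0 := 24 → M/I/I on L0; bus BusUpgr; mem=20
  op12 P2: store L0 := 26 → I/I/M on L0; bus BusRdX Flush; mem=24
  op13 P0: load  L1 → S/I/O on L1; bus BusRd; mem=87
  op14 P2: store L1 := 66 → I/I/M on L1; bus BusUpgr; mem=87
  op15 P2: store L0 := 63 → I/I/M on L0; bus (none); mem=24
  op16 P1: store L0 := 94 → I/M/I on L0; bus BusRdX Flush; mem=63
  op17 P1: store L0 := 78 → I/M/I on L0; bus (none); mem=63
  op18 P0: store L0 := 59 → M/I/I on L0; bus BusRdX Flush; mem=78
  op19 P0: store L0 := 49 → M/I/I on L0; bus (none); mem=78
  op20 P0: store L1 := 83 → M/I/I on L1; bus BusRdX Flush; mem=66
  op21 P1: load  L1 → O/S/I on L1; bus BusRd; mem=66
  op22 P0: load  L1 → O/S/I on L1; bus (none); mem=66
  op23 P2: load  L0 → O/I/S on L0; bus BusRd; mem=78
  op24 P0: load  L0 → O/I/S on L0; bus (none); mem=78
  op25 P1: load  L1 → O/S/I on L1; bus (none); mem=66
  op26 P0: store L0 := 24 → M/I/I on L0; bus BusUpgr; mem=78
  op27 P1: load  L0 → O/S/I on L0; bus BusRd; mem=78
  op28 P2: store L0 := 51 → I/I/M on L0; bus BusRdX Flush; mem=24
  op29 P2: store L0 := 65 → I/I/M on L0; bus (none); mem=24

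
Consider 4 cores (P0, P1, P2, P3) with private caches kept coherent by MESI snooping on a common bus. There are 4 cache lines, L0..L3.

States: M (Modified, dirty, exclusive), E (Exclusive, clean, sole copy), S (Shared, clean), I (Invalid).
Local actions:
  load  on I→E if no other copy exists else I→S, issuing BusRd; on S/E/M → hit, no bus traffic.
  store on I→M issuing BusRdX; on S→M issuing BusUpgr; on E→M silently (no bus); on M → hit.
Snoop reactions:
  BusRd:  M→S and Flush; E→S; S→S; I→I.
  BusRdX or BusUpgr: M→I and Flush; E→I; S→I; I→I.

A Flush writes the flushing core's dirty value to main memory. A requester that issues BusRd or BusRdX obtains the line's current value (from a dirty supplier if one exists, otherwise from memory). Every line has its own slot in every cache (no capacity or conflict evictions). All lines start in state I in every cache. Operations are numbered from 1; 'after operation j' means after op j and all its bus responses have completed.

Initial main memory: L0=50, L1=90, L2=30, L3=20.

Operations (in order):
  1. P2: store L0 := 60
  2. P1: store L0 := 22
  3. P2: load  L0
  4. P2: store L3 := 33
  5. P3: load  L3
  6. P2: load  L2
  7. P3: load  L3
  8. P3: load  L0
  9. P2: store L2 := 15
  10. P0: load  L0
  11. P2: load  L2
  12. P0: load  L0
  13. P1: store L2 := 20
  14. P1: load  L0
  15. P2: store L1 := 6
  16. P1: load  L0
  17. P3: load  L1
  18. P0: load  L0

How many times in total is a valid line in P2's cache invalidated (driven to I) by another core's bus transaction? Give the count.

invalidations = 2

[1] P2: store L0 := 60 | P0:I, P1:I, P2:M(60), P3:I | bus: BusRdX
[2] P1: store L0 := 22 | P0:I, P1:M(22), P2:I, P3:I | bus: BusRdX,Flush
[3] P2: load  L0 | P0:I, P1:S(22), P2:S(22), P3:I | bus: BusRd,Flush
[4] P2: store L3 := 33 | P0:I, P1:I, P2:M(33), P3:I | bus: BusRdX
[5] P3: load  L3 | P0:I, P1:I, P2:S(33), P3:S(33) | bus: BusRd,Flush
[6] P2: load  L2 | P0:I, P1:I, P2:E(30), P3:I | bus: BusRd
[7] P3: load  L3 | P0:I, P1:I, P2:S(33), P3:S(33) | bus: none
[8] P3: load  L0 | P0:I, P1:S(22), P2:S(22), P3:S(22) | bus: BusRd
[9] P2: store L2 := 15 | P0:I, P1:I, P2:M(15), P3:I | bus: none
[10] P0: load  L0 | P0:S(22), P1:S(22), P2:S(22), P3:S(22) | bus: BusRd
[11] P2: load  L2 | P0:I, P1:I, P2:M(15), P3:I | bus: none
[12] P0: load  L0 | P0:S(22), P1:S(22), P2:S(22), P3:S(22) | bus: none
[13] P1: store L2 := 20 | P0:I, P1:M(20), P2:I, P3:I | bus: BusRdX,Flush
[14] P1: load  L0 | P0:S(22), P1:S(22), P2:S(22), P3:S(22) | bus: none
[15] P2: store L1 := 6 | P0:I, P1:I, P2:M(6), P3:I | bus: BusRdX
[16] P1: load  L0 | P0:S(22), P1:S(22), P2:S(22), P3:S(22) | bus: none
[17] P3: load  L1 | P0:I, P1:I, P2:S(6), P3:S(6) | bus: BusRd,Flush
[18] P0: load  L0 | P0:S(22), P1:S(22), P2:S(22), P3:S(22) | bus: none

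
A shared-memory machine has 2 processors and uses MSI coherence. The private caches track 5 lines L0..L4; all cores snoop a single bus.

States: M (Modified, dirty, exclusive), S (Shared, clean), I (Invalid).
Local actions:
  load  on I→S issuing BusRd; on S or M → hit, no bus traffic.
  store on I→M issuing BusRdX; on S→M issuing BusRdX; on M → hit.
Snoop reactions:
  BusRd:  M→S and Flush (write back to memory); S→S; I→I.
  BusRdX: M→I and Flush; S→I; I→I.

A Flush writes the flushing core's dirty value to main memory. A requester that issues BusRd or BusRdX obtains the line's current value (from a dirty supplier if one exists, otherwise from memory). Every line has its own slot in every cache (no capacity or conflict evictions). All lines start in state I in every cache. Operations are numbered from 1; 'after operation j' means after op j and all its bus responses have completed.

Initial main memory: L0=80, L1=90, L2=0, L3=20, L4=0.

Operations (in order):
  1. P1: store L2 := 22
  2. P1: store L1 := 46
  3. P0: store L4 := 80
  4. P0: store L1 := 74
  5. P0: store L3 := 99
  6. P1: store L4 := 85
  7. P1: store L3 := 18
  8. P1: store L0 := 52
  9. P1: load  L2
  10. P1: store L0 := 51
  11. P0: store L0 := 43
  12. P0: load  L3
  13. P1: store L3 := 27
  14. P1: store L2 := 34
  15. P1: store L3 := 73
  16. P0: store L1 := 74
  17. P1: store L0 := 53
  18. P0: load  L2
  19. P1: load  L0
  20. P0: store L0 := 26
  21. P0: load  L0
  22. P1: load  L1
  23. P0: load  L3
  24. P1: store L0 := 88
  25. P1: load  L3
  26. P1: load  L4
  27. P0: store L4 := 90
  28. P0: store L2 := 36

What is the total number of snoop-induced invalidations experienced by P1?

invalidations = 5

[1] P1: store L2 := 22 | P0:I, P1:M(22) | bus: BusRdX
[2] P1: store L1 := 46 | P0:I, P1:M(46) | bus: BusRdX
[3] P0: store L4 := 80 | P0:M(80), P1:I | bus: BusRdX
[4] P0: store L1 := 74 | P0:M(74), P1:I | bus: BusRdX,Flush
[5] P0: store L3 := 99 | P0:M(99), P1:I | bus: BusRdX
[6] P1: store L4 := 85 | P0:I, P1:M(85) | bus: BusRdX,Flush
[7] P1: store L3 := 18 | P0:I, P1:M(18) | bus: BusRdX,Flush
[8] P1: store L0 := 52 | P0:I, P1:M(52) | bus: BusRdX
[9] P1: load  L2 | P0:I, P1:M(22) | bus: none
[10] P1: store L0 := 51 | P0:I, P1:M(51) | bus: none
[11] P0: store L0 := 43 | P0:M(43), P1:I | bus: BusRdX,Flush
[12] P0: load  L3 | P0:S(18), P1:S(18) | bus: BusRd,Flush
[13] P1: store L3 := 27 | P0:I, P1:M(27) | bus: BusRdX
[14] P1: store L2 := 34 | P0:I, P1:M(34) | bus: none
[15] P1: store L3 := 73 | P0:I, P1:M(73) | bus: none
[16] P0: store L1 := 74 | P0:M(74), P1:I | bus: none
[17] P1: store L0 := 53 | P0:I, P1:M(53) | bus: BusRdX,Flush
[18] P0: load  L2 | P0:S(34), P1:S(34) | bus: BusRd,Flush
[19] P1: load  L0 | P0:I, P1:M(53) | bus: none
[20] P0: store L0 := 26 | P0:M(26), P1:I | bus: BusRdX,Flush
[21] P0: load  L0 | P0:M(26), P1:I | bus: none
[22] P1: load  L1 | P0:S(74), P1:S(74) | bus: BusRd,Flush
[23] P0: load  L3 | P0:S(73), P1:S(73) | bus: BusRd,Flush
[24] P1: store L0 := 88 | P0:I, P1:M(88) | bus: BusRdX,Flush
[25] P1: load  L3 | P0:S(73), P1:S(73) | bus: none
[26] P1: load  L4 | P0:I, P1:M(85) | bus: none
[27] P0: store L4 := 90 | P0:M(90), P1:I | bus: BusRdX,Flush
[28] P0: store L2 := 36 | P0:M(36), P1:I | bus: BusRdX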